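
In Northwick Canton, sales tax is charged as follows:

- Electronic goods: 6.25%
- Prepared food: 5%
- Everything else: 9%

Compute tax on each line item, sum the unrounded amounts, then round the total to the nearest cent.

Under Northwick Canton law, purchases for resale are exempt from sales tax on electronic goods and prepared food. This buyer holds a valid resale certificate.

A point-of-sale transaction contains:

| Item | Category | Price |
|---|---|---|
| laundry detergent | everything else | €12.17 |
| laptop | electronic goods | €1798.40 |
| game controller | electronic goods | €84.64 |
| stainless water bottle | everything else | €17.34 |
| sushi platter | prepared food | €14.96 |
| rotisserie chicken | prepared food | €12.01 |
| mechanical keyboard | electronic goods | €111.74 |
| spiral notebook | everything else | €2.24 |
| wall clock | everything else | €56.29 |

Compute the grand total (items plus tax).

Laundry detergent €12.17: everything else → 9% → €1.0953
Laptop €1798.40: electronic goods, buyer-exempt → 0% → €0.00
Game controller €84.64: electronic goods, buyer-exempt → 0% → €0.00
Stainless water bottle €17.34: everything else → 9% → €1.5606
Sushi platter €14.96: prepared food, buyer-exempt → 0% → €0.00
Rotisserie chicken €12.01: prepared food, buyer-exempt → 0% → €0.00
Mechanical keyboard €111.74: electronic goods, buyer-exempt → 0% → €0.00
Spiral notebook €2.24: everything else → 9% → €0.2016
Wall clock €56.29: everything else → 9% → €5.0661
Subtotal = €2109.79; unrounded tax = €7.9236 → €7.92; total due = €2117.71

€2117.71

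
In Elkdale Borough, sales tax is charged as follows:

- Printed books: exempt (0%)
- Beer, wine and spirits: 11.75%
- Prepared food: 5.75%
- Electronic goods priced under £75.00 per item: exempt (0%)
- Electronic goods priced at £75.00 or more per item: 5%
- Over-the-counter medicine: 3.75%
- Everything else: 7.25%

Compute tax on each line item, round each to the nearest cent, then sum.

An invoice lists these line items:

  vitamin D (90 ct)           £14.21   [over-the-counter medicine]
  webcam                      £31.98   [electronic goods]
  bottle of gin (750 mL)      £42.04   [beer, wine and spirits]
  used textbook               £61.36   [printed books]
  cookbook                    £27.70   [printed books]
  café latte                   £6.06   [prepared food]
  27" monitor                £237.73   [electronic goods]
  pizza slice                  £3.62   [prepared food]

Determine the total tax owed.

£17.92

Vitamin D (90 ct) £14.21: over-the-counter medicine → 3.75% → £0.53
Webcam £31.98: electronic goods, under £75.00 → 0% → £0.00
Bottle of gin (750 mL) £42.04: beer, wine and spirits → 11.75% → £4.94
Used textbook £61.36: printed books → 0% → £0.00
Cookbook £27.70: printed books → 0% → £0.00
Café latte £6.06: prepared food → 5.75% → £0.35
27" monitor £237.73: electronic goods, £75.00 or more → 5% → £11.89
Pizza slice £3.62: prepared food → 5.75% → £0.21
Total tax = £0.53 + £4.94 + £0.35 + £11.89 + £0.21 = £17.92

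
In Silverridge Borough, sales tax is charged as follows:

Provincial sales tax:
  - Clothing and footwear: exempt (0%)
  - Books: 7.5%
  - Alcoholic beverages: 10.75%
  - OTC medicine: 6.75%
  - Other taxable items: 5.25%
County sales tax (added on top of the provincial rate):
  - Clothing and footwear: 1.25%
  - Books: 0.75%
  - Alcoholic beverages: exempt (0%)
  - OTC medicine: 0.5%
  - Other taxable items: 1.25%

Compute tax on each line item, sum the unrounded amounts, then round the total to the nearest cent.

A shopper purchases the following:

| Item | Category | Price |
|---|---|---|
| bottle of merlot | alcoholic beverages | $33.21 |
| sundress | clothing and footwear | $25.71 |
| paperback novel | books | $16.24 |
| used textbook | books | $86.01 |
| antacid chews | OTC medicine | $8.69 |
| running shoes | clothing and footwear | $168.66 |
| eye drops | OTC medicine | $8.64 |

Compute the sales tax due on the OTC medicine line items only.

$1.26

Antacid chews $8.69: OTC medicine → 6.75% + 0.5% county = 7.25% → $0.630025
Eye drops $8.64: OTC medicine → 6.75% + 0.5% county = 7.25% → $0.6264
Tax on OTC medicine: unrounded sum = $1.256425 → $1.26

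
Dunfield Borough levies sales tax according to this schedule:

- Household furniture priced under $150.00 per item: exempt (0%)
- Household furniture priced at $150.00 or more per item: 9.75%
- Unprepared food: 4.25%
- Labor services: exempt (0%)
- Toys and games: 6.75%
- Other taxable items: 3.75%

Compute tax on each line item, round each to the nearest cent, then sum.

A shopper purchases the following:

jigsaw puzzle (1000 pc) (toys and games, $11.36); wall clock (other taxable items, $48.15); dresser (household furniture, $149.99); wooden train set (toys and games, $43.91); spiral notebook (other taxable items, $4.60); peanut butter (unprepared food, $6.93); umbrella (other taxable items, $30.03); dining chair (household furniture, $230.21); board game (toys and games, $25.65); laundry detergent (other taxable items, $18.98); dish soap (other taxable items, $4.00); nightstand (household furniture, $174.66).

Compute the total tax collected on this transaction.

$49.20

Jigsaw puzzle (1000 pc) $11.36: toys and games → 6.75% → $0.77
Wall clock $48.15: other taxable items → 3.75% → $1.81
Dresser $149.99: household furniture, under $150.00 → 0% → $0.00
Wooden train set $43.91: toys and games → 6.75% → $2.96
Spiral notebook $4.60: other taxable items → 3.75% → $0.17
Peanut butter $6.93: unprepared food → 4.25% → $0.29
Umbrella $30.03: other taxable items → 3.75% → $1.13
Dining chair $230.21: household furniture, $150.00 or more → 9.75% → $22.45
Board game $25.65: toys and games → 6.75% → $1.73
Laundry detergent $18.98: other taxable items → 3.75% → $0.71
Dish soap $4.00: other taxable items → 3.75% → $0.15
Nightstand $174.66: household furniture, $150.00 or more → 9.75% → $17.03
Total tax = $0.77 + $1.81 + $2.96 + $0.17 + $0.29 + $1.13 + $22.45 + $1.73 + $0.71 + $0.15 + $17.03 = $49.20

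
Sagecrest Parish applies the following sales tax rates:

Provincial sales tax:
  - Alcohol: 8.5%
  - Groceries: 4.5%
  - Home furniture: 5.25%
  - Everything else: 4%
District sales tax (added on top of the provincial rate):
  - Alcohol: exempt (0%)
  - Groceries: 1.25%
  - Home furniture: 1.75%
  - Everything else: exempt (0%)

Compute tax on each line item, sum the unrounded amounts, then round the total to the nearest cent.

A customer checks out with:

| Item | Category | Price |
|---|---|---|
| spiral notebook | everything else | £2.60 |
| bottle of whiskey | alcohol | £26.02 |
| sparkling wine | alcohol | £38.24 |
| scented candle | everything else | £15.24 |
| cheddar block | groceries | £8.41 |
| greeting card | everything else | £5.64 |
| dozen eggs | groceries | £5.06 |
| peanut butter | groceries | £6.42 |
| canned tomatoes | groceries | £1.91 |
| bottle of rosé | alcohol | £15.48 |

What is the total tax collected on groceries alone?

£1.25

Cheddar block £8.41: groceries → 4.5% + 1.25% district = 5.75% → £0.483575
Dozen eggs £5.06: groceries → 4.5% + 1.25% district = 5.75% → £0.29095
Peanut butter £6.42: groceries → 4.5% + 1.25% district = 5.75% → £0.36915
Canned tomatoes £1.91: groceries → 4.5% + 1.25% district = 5.75% → £0.109825
Tax on groceries: unrounded sum = £1.2535 → £1.25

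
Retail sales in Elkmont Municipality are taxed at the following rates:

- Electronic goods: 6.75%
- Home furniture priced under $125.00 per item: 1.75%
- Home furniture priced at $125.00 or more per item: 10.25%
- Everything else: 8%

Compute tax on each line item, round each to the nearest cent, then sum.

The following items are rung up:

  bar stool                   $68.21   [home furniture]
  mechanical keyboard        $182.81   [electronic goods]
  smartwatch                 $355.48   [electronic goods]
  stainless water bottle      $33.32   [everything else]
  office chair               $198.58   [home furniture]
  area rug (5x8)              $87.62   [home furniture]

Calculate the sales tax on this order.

$62.07

Bar stool $68.21: home furniture, under $125.00 → 1.75% → $1.19
Mechanical keyboard $182.81: electronic goods → 6.75% → $12.34
Smartwatch $355.48: electronic goods → 6.75% → $23.99
Stainless water bottle $33.32: everything else → 8% → $2.67
Office chair $198.58: home furniture, $125.00 or more → 10.25% → $20.35
Area rug (5x8) $87.62: home furniture, under $125.00 → 1.75% → $1.53
Total tax = $1.19 + $12.34 + $23.99 + $2.67 + $20.35 + $1.53 = $62.07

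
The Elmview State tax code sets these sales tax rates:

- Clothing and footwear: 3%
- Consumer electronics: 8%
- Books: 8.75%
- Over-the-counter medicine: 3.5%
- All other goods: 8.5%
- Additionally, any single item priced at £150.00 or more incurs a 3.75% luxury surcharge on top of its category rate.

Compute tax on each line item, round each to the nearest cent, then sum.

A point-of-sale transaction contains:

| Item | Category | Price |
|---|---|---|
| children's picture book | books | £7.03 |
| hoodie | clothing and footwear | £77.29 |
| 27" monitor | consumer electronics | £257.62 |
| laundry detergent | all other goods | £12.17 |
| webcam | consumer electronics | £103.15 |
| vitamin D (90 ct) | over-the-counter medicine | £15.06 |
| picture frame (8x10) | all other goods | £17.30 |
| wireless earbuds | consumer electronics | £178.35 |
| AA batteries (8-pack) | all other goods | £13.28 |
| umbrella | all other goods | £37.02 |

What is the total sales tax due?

Children's picture book £7.03: books → 8.75% → £0.62
Hoodie £77.29: clothing and footwear → 3% → £2.32
27" monitor £257.62: consumer electronics → 8% + 3.75% surcharge = 11.75% → £30.27
Laundry detergent £12.17: all other goods → 8.5% → £1.03
Webcam £103.15: consumer electronics → 8% → £8.25
Vitamin D (90 ct) £15.06: over-the-counter medicine → 3.5% → £0.53
Picture frame (8x10) £17.30: all other goods → 8.5% → £1.47
Wireless earbuds £178.35: consumer electronics → 8% + 3.75% surcharge = 11.75% → £20.96
AA batteries (8-pack) £13.28: all other goods → 8.5% → £1.13
Umbrella £37.02: all other goods → 8.5% → £3.15
Total tax = £0.62 + £2.32 + £30.27 + £1.03 + £8.25 + £0.53 + £1.47 + £20.96 + £1.13 + £3.15 = £69.73

£69.73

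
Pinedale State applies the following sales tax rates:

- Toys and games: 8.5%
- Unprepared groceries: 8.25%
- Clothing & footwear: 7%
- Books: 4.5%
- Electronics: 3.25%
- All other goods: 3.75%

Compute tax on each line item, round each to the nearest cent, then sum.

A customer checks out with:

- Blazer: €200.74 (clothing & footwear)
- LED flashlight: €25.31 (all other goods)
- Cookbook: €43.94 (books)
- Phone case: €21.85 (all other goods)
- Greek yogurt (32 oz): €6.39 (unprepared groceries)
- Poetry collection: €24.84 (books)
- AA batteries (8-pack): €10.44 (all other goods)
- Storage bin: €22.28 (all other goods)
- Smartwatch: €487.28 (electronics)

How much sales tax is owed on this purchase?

€36.52

Blazer €200.74: clothing & footwear → 7% → €14.05
LED flashlight €25.31: all other goods → 3.75% → €0.95
Cookbook €43.94: books → 4.5% → €1.98
Phone case €21.85: all other goods → 3.75% → €0.82
Greek yogurt (32 oz) €6.39: unprepared groceries → 8.25% → €0.53
Poetry collection €24.84: books → 4.5% → €1.12
AA batteries (8-pack) €10.44: all other goods → 3.75% → €0.39
Storage bin €22.28: all other goods → 3.75% → €0.84
Smartwatch €487.28: electronics → 3.25% → €15.84
Total tax = €14.05 + €0.95 + €1.98 + €0.82 + €0.53 + €1.12 + €0.39 + €0.84 + €15.84 = €36.52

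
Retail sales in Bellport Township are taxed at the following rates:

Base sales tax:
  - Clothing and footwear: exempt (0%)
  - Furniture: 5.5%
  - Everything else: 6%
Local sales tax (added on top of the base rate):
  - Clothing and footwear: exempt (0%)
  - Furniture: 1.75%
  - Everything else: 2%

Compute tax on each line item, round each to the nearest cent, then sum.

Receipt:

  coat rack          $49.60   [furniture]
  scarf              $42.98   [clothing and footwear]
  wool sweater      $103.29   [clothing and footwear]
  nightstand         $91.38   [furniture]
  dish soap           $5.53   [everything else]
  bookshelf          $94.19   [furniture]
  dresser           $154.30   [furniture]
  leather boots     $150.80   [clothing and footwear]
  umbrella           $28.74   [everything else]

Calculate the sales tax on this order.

Coat rack $49.60: furniture → 5.5% + 1.75% local = 7.25% → $3.60
Scarf $42.98: clothing and footwear → 0% + 0% local = 0% → $0.00
Wool sweater $103.29: clothing and footwear → 0% + 0% local = 0% → $0.00
Nightstand $91.38: furniture → 5.5% + 1.75% local = 7.25% → $6.63
Dish soap $5.53: everything else → 6% + 2% local = 8% → $0.44
Bookshelf $94.19: furniture → 5.5% + 1.75% local = 7.25% → $6.83
Dresser $154.30: furniture → 5.5% + 1.75% local = 7.25% → $11.19
Leather boots $150.80: clothing and footwear → 0% + 0% local = 0% → $0.00
Umbrella $28.74: everything else → 6% + 2% local = 8% → $2.30
Total tax = $3.60 + $6.63 + $0.44 + $6.83 + $11.19 + $2.30 = $30.99

$30.99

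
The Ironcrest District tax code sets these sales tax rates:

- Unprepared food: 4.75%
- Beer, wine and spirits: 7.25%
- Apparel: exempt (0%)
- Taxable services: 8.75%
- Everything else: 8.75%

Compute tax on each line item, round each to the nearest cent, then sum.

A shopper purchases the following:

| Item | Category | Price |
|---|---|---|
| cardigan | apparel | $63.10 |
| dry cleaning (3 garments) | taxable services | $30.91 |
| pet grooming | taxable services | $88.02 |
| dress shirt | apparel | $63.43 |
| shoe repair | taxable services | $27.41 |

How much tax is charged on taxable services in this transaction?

Dry cleaning (3 garments) $30.91: taxable services → 8.75% → $2.70
Pet grooming $88.02: taxable services → 8.75% → $7.70
Shoe repair $27.41: taxable services → 8.75% → $2.40
Tax on taxable services = $2.70 + $7.70 + $2.40 = $12.80

$12.80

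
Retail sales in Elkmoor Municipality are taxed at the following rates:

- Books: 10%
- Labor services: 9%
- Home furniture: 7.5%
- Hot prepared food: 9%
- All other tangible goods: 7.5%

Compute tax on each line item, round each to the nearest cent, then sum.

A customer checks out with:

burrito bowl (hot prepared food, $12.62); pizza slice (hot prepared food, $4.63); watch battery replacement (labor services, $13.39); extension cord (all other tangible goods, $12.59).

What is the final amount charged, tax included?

$46.94

Burrito bowl $12.62: hot prepared food → 9% → $1.14
Pizza slice $4.63: hot prepared food → 9% → $0.42
Watch battery replacement $13.39: labor services → 9% → $1.21
Extension cord $12.59: all other tangible goods → 7.5% → $0.94
Subtotal = $43.23; tax = $3.71; total due = $46.94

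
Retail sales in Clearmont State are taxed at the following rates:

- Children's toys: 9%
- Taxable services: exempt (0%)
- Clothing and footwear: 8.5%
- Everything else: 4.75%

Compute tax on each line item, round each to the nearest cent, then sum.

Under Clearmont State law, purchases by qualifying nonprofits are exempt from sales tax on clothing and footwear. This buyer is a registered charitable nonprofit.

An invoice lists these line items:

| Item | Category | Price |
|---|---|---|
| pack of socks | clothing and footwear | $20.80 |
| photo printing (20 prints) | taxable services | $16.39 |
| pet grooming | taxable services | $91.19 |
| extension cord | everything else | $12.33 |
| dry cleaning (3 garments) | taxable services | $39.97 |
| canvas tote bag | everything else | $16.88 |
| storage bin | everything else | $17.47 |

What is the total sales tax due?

Pack of socks $20.80: clothing and footwear, buyer-exempt → 0% → $0.00
Photo printing (20 prints) $16.39: taxable services → 0% → $0.00
Pet grooming $91.19: taxable services → 0% → $0.00
Extension cord $12.33: everything else → 4.75% → $0.59
Dry cleaning (3 garments) $39.97: taxable services → 0% → $0.00
Canvas tote bag $16.88: everything else → 4.75% → $0.80
Storage bin $17.47: everything else → 4.75% → $0.83
Total tax = $0.59 + $0.80 + $0.83 = $2.22

$2.22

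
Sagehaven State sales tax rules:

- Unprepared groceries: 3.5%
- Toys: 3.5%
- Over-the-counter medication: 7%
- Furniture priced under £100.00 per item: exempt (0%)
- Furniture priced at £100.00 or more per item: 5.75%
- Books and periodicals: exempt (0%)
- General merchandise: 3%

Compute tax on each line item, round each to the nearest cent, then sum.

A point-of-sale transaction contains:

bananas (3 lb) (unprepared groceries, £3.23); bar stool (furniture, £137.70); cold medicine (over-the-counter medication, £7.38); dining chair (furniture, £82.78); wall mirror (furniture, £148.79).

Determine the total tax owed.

Bananas (3 lb) £3.23: unprepared groceries → 3.5% → £0.11
Bar stool £137.70: furniture, £100.00 or more → 5.75% → £7.92
Cold medicine £7.38: over-the-counter medication → 7% → £0.52
Dining chair £82.78: furniture, under £100.00 → 0% → £0.00
Wall mirror £148.79: furniture, £100.00 or more → 5.75% → £8.56
Total tax = £0.11 + £7.92 + £0.52 + £8.56 = £17.11

£17.11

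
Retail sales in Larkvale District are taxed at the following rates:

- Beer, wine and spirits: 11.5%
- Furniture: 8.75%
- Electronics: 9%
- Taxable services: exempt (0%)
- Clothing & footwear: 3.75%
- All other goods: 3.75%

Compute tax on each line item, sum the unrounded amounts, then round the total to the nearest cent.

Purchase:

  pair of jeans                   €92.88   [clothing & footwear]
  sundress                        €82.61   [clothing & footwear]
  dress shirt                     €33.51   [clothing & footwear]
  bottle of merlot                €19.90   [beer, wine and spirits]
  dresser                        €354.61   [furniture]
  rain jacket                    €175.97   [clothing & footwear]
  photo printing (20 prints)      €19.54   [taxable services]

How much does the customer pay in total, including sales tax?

Pair of jeans €92.88: clothing & footwear → 3.75% → €3.483
Sundress €82.61: clothing & footwear → 3.75% → €3.097875
Dress shirt €33.51: clothing & footwear → 3.75% → €1.256625
Bottle of merlot €19.90: beer, wine and spirits → 11.5% → €2.2885
Dresser €354.61: furniture → 8.75% → €31.028375
Rain jacket €175.97: clothing & footwear → 3.75% → €6.598875
Photo printing (20 prints) €19.54: taxable services → 0% → €0.00
Subtotal = €779.02; unrounded tax = €47.75325 → €47.75; total due = €826.77

€826.77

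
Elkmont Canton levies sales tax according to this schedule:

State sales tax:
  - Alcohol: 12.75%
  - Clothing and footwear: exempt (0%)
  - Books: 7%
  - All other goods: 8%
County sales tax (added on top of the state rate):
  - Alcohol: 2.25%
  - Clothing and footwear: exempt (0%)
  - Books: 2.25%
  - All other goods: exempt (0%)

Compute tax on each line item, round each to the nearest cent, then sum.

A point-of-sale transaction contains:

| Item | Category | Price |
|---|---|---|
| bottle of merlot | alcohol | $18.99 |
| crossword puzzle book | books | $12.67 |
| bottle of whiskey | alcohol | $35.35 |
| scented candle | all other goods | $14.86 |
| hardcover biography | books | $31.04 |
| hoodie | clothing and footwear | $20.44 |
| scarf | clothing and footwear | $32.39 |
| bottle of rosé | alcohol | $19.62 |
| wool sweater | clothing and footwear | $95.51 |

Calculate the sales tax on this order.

$16.32

Bottle of merlot $18.99: alcohol → 12.75% + 2.25% county = 15% → $2.85
Crossword puzzle book $12.67: books → 7% + 2.25% county = 9.25% → $1.17
Bottle of whiskey $35.35: alcohol → 12.75% + 2.25% county = 15% → $5.30
Scented candle $14.86: all other goods → 8% + 0% county = 8% → $1.19
Hardcover biography $31.04: books → 7% + 2.25% county = 9.25% → $2.87
Hoodie $20.44: clothing and footwear → 0% + 0% county = 0% → $0.00
Scarf $32.39: clothing and footwear → 0% + 0% county = 0% → $0.00
Bottle of rosé $19.62: alcohol → 12.75% + 2.25% county = 15% → $2.94
Wool sweater $95.51: clothing and footwear → 0% + 0% county = 0% → $0.00
Total tax = $2.85 + $1.17 + $5.30 + $1.19 + $2.87 + $2.94 = $16.32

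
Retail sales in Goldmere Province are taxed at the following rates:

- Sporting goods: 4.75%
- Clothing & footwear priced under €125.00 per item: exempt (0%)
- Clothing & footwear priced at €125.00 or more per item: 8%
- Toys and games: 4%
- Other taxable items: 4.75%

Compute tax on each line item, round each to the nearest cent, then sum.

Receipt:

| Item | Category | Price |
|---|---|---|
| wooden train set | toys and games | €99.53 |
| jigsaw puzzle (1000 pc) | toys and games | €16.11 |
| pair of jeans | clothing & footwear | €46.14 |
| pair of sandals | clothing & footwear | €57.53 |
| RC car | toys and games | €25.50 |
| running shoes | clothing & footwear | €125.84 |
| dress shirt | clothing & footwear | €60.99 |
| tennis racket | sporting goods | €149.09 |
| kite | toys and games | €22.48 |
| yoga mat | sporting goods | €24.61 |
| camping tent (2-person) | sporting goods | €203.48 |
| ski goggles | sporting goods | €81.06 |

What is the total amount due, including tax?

€950.74

Wooden train set €99.53: toys and games → 4% → €3.98
Jigsaw puzzle (1000 pc) €16.11: toys and games → 4% → €0.64
Pair of jeans €46.14: clothing & footwear, under €125.00 → 0% → €0.00
Pair of sandals €57.53: clothing & footwear, under €125.00 → 0% → €0.00
RC car €25.50: toys and games → 4% → €1.02
Running shoes €125.84: clothing & footwear, €125.00 or more → 8% → €10.07
Dress shirt €60.99: clothing & footwear, under €125.00 → 0% → €0.00
Tennis racket €149.09: sporting goods → 4.75% → €7.08
Kite €22.48: toys and games → 4% → €0.90
Yoga mat €24.61: sporting goods → 4.75% → €1.17
Camping tent (2-person) €203.48: sporting goods → 4.75% → €9.67
Ski goggles €81.06: sporting goods → 4.75% → €3.85
Subtotal = €912.36; tax = €38.38; total due = €950.74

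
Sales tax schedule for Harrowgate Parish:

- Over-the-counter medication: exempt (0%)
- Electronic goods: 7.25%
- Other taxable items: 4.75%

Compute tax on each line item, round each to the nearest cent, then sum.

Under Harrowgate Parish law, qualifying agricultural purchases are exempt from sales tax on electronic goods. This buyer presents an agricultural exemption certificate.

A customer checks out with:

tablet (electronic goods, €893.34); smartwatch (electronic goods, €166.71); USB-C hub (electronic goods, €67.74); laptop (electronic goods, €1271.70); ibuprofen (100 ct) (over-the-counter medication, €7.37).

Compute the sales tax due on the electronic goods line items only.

Tablet €893.34: electronic goods, buyer-exempt → 0% → €0.00
Smartwatch €166.71: electronic goods, buyer-exempt → 0% → €0.00
USB-C hub €67.74: electronic goods, buyer-exempt → 0% → €0.00
Laptop €1271.70: electronic goods, buyer-exempt → 0% → €0.00
Tax on electronic goods = €0.00 + €0.00 + €0.00 + €0.00 = €0.00

€0.00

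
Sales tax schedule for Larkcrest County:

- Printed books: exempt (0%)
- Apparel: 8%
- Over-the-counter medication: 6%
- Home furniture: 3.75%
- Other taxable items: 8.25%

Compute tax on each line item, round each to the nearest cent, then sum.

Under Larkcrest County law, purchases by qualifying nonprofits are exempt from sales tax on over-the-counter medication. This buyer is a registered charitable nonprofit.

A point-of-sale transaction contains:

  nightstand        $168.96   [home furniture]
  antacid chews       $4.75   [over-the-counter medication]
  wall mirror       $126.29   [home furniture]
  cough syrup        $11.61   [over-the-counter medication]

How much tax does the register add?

Nightstand $168.96: home furniture → 3.75% → $6.34
Antacid chews $4.75: over-the-counter medication, buyer-exempt → 0% → $0.00
Wall mirror $126.29: home furniture → 3.75% → $4.74
Cough syrup $11.61: over-the-counter medication, buyer-exempt → 0% → $0.00
Total tax = $6.34 + $4.74 = $11.08

$11.08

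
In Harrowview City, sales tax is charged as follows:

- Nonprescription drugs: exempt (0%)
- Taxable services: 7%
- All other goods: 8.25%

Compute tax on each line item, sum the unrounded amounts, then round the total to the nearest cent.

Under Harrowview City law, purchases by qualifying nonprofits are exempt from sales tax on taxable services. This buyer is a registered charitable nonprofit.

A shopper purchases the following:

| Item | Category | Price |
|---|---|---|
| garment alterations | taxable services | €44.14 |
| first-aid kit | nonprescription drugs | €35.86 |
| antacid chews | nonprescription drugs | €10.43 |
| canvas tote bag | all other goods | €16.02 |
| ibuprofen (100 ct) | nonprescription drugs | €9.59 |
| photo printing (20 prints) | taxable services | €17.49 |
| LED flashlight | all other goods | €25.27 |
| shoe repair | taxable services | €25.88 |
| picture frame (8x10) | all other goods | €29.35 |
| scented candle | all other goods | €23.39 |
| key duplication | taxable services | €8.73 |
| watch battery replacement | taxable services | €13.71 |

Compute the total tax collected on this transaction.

€7.76

Garment alterations €44.14: taxable services, buyer-exempt → 0% → €0.00
First-aid kit €35.86: nonprescription drugs → 0% → €0.00
Antacid chews €10.43: nonprescription drugs → 0% → €0.00
Canvas tote bag €16.02: all other goods → 8.25% → €1.32165
Ibuprofen (100 ct) €9.59: nonprescription drugs → 0% → €0.00
Photo printing (20 prints) €17.49: taxable services, buyer-exempt → 0% → €0.00
LED flashlight €25.27: all other goods → 8.25% → €2.084775
Shoe repair €25.88: taxable services, buyer-exempt → 0% → €0.00
Picture frame (8x10) €29.35: all other goods → 8.25% → €2.421375
Scented candle €23.39: all other goods → 8.25% → €1.929675
Key duplication €8.73: taxable services, buyer-exempt → 0% → €0.00
Watch battery replacement €13.71: taxable services, buyer-exempt → 0% → €0.00
Unrounded tax sum = €7.757475 → €7.76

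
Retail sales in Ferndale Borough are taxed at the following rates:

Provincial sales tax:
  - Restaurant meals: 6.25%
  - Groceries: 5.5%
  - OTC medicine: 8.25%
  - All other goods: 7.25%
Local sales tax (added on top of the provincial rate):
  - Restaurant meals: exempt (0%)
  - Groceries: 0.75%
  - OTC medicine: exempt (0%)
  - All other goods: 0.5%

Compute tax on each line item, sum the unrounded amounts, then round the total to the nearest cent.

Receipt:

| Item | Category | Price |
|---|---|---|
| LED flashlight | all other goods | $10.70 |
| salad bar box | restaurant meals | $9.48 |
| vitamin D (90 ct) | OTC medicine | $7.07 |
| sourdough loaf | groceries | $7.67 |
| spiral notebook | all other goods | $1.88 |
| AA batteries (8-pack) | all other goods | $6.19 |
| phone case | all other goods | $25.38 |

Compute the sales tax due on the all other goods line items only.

LED flashlight $10.70: all other goods → 7.25% + 0.5% local = 7.75% → $0.82925
Spiral notebook $1.88: all other goods → 7.25% + 0.5% local = 7.75% → $0.1457
AA batteries (8-pack) $6.19: all other goods → 7.25% + 0.5% local = 7.75% → $0.479725
Phone case $25.38: all other goods → 7.25% + 0.5% local = 7.75% → $1.96695
Tax on all other goods: unrounded sum = $3.421625 → $3.42

$3.42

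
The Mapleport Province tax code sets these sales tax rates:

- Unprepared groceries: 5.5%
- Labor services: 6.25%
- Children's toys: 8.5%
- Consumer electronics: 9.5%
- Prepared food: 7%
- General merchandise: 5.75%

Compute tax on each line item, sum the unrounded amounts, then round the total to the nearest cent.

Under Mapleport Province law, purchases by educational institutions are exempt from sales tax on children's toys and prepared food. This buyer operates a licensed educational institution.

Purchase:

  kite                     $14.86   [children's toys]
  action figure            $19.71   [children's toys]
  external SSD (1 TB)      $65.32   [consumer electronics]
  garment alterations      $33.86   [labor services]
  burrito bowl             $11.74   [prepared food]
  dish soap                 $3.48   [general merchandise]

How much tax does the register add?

$8.52

Kite $14.86: children's toys, buyer-exempt → 0% → $0.00
Action figure $19.71: children's toys, buyer-exempt → 0% → $0.00
External SSD (1 TB) $65.32: consumer electronics → 9.5% → $6.2054
Garment alterations $33.86: labor services → 6.25% → $2.11625
Burrito bowl $11.74: prepared food, buyer-exempt → 0% → $0.00
Dish soap $3.48: general merchandise → 5.75% → $0.2001
Unrounded tax sum = $8.52175 → $8.52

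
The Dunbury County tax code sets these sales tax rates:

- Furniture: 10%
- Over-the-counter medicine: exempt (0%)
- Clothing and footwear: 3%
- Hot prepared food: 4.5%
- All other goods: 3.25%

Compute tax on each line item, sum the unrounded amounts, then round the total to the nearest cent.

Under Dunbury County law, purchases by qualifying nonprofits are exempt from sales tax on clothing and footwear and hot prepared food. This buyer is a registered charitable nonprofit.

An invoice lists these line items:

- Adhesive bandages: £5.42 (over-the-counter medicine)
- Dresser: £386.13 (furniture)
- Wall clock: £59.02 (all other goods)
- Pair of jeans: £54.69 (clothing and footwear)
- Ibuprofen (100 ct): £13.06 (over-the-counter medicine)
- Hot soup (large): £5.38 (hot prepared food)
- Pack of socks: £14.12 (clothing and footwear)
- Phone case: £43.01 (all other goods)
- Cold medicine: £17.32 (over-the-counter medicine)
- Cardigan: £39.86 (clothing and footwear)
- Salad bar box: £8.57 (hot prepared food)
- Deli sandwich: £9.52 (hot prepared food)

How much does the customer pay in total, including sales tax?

Adhesive bandages £5.42: over-the-counter medicine → 0% → £0.00
Dresser £386.13: furniture → 10% → £38.613
Wall clock £59.02: all other goods → 3.25% → £1.91815
Pair of jeans £54.69: clothing and footwear, buyer-exempt → 0% → £0.00
Ibuprofen (100 ct) £13.06: over-the-counter medicine → 0% → £0.00
Hot soup (large) £5.38: hot prepared food, buyer-exempt → 0% → £0.00
Pack of socks £14.12: clothing and footwear, buyer-exempt → 0% → £0.00
Phone case £43.01: all other goods → 3.25% → £1.397825
Cold medicine £17.32: over-the-counter medicine → 0% → £0.00
Cardigan £39.86: clothing and footwear, buyer-exempt → 0% → £0.00
Salad bar box £8.57: hot prepared food, buyer-exempt → 0% → £0.00
Deli sandwich £9.52: hot prepared food, buyer-exempt → 0% → £0.00
Subtotal = £656.10; unrounded tax = £41.928975 → £41.93; total due = £698.03

£698.03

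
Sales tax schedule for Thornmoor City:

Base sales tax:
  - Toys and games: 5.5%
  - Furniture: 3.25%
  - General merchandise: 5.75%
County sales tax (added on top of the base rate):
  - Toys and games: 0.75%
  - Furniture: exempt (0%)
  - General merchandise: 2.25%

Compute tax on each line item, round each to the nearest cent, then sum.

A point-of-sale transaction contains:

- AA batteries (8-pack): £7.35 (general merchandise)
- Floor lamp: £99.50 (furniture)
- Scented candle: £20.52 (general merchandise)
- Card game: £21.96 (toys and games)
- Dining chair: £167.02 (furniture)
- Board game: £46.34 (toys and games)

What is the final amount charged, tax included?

£377.85

AA batteries (8-pack) £7.35: general merchandise → 5.75% + 2.25% county = 8% → £0.59
Floor lamp £99.50: furniture → 3.25% + 0% county = 3.25% → £3.23
Scented candle £20.52: general merchandise → 5.75% + 2.25% county = 8% → £1.64
Card game £21.96: toys and games → 5.5% + 0.75% county = 6.25% → £1.37
Dining chair £167.02: furniture → 3.25% + 0% county = 3.25% → £5.43
Board game £46.34: toys and games → 5.5% + 0.75% county = 6.25% → £2.90
Subtotal = £362.69; tax = £15.16; total due = £377.85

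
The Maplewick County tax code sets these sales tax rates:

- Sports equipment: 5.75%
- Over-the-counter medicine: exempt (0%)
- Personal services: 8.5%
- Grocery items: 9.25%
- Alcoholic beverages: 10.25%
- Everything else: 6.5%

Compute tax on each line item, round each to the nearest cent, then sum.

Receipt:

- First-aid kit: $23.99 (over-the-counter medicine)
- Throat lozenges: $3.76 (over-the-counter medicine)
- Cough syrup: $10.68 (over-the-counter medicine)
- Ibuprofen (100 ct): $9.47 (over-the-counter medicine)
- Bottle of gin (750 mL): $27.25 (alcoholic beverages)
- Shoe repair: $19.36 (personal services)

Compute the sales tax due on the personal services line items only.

$1.65

Shoe repair $19.36: personal services → 8.5% → $1.65
Tax on personal services = $1.65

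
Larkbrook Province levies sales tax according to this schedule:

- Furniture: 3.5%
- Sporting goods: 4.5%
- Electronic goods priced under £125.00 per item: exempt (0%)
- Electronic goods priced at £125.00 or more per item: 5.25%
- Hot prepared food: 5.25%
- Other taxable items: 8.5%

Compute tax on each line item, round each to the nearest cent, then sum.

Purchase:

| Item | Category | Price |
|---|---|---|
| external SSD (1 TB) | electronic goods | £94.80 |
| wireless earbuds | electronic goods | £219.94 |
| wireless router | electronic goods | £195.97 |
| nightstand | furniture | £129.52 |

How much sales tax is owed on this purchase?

£26.37

External SSD (1 TB) £94.80: electronic goods, under £125.00 → 0% → £0.00
Wireless earbuds £219.94: electronic goods, £125.00 or more → 5.25% → £11.55
Wireless router £195.97: electronic goods, £125.00 or more → 5.25% → £10.29
Nightstand £129.52: furniture → 3.5% → £4.53
Total tax = £11.55 + £10.29 + £4.53 = £26.37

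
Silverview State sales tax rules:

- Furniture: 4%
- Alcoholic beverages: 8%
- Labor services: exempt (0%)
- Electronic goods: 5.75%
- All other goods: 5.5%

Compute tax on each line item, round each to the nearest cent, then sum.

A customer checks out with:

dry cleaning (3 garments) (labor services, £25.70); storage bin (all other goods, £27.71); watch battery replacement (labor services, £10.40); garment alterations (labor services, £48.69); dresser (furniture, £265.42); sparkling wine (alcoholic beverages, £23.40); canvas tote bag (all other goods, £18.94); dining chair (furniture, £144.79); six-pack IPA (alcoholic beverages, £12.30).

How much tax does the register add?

Dry cleaning (3 garments) £25.70: labor services → 0% → £0.00
Storage bin £27.71: all other goods → 5.5% → £1.52
Watch battery replacement £10.40: labor services → 0% → £0.00
Garment alterations £48.69: labor services → 0% → £0.00
Dresser £265.42: furniture → 4% → £10.62
Sparkling wine £23.40: alcoholic beverages → 8% → £1.87
Canvas tote bag £18.94: all other goods → 5.5% → £1.04
Dining chair £144.79: furniture → 4% → £5.79
Six-pack IPA £12.30: alcoholic beverages → 8% → £0.98
Total tax = £1.52 + £10.62 + £1.87 + £1.04 + £5.79 + £0.98 = £21.82

£21.82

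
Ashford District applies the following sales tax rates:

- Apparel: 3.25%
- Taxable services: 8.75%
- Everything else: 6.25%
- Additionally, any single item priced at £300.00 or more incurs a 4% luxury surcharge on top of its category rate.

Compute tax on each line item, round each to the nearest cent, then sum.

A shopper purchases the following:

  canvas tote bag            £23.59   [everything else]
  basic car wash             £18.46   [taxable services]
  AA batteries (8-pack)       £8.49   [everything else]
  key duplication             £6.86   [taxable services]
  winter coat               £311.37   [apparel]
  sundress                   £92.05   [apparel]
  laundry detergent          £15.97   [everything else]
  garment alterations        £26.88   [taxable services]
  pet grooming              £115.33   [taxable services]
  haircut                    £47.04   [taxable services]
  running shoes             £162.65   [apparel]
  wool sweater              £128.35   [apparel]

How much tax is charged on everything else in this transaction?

£3.00

Canvas tote bag £23.59: everything else → 6.25% → £1.47
AA batteries (8-pack) £8.49: everything else → 6.25% → £0.53
Laundry detergent £15.97: everything else → 6.25% → £1.00
Tax on everything else = £1.47 + £0.53 + £1.00 = £3.00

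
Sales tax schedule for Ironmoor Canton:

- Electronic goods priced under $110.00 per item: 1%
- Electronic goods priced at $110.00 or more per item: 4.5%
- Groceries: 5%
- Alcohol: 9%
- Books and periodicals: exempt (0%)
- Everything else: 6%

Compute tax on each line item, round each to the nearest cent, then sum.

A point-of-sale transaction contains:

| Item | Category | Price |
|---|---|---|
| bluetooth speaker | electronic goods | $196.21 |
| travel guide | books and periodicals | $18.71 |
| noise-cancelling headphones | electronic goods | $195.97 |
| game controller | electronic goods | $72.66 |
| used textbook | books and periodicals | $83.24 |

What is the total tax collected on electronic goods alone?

$18.38

Bluetooth speaker $196.21: electronic goods, $110.00 or more → 4.5% → $8.83
Noise-cancelling headphones $195.97: electronic goods, $110.00 or more → 4.5% → $8.82
Game controller $72.66: electronic goods, under $110.00 → 1% → $0.73
Tax on electronic goods = $8.83 + $8.82 + $0.73 = $18.38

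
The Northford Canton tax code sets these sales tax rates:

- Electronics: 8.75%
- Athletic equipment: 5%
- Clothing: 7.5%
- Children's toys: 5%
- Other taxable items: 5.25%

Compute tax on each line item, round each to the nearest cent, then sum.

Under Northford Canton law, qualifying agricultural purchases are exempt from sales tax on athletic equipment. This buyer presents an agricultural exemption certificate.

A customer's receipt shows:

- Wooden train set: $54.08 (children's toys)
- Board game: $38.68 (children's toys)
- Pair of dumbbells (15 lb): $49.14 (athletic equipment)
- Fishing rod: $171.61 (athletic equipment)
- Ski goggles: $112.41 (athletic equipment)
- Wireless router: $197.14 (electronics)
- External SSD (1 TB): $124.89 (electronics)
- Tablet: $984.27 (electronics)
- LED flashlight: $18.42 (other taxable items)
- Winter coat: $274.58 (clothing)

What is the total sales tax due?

Wooden train set $54.08: children's toys → 5% → $2.70
Board game $38.68: children's toys → 5% → $1.93
Pair of dumbbells (15 lb) $49.14: athletic equipment, buyer-exempt → 0% → $0.00
Fishing rod $171.61: athletic equipment, buyer-exempt → 0% → $0.00
Ski goggles $112.41: athletic equipment, buyer-exempt → 0% → $0.00
Wireless router $197.14: electronics → 8.75% → $17.25
External SSD (1 TB) $124.89: electronics → 8.75% → $10.93
Tablet $984.27: electronics → 8.75% → $86.12
LED flashlight $18.42: other taxable items → 5.25% → $0.97
Winter coat $274.58: clothing → 7.5% → $20.59
Total tax = $2.70 + $1.93 + $17.25 + $10.93 + $86.12 + $0.97 + $20.59 = $140.49

$140.49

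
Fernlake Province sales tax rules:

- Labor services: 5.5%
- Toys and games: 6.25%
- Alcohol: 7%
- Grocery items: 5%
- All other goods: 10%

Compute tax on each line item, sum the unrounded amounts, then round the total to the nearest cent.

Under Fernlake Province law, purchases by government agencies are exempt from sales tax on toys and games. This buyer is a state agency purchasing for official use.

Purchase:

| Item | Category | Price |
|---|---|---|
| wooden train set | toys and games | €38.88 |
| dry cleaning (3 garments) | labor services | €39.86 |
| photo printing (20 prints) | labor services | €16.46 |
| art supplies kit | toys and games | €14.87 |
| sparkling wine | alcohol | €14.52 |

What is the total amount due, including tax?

Wooden train set €38.88: toys and games, buyer-exempt → 0% → €0.00
Dry cleaning (3 garments) €39.86: labor services → 5.5% → €2.1923
Photo printing (20 prints) €16.46: labor services → 5.5% → €0.9053
Art supplies kit €14.87: toys and games, buyer-exempt → 0% → €0.00
Sparkling wine €14.52: alcohol → 7% → €1.0164
Subtotal = €124.59; unrounded tax = €4.114 → €4.11; total due = €128.70

€128.70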